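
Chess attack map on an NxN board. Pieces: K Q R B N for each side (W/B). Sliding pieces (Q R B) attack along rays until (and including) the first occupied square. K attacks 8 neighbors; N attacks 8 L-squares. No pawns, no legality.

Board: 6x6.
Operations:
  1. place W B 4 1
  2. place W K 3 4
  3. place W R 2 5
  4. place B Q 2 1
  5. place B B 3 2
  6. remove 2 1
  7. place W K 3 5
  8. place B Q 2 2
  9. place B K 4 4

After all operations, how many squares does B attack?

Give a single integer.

Answer: 27

Derivation:
Op 1: place WB@(4,1)
Op 2: place WK@(3,4)
Op 3: place WR@(2,5)
Op 4: place BQ@(2,1)
Op 5: place BB@(3,2)
Op 6: remove (2,1)
Op 7: place WK@(3,5)
Op 8: place BQ@(2,2)
Op 9: place BK@(4,4)
Per-piece attacks for B:
  BQ@(2,2): attacks (2,3) (2,4) (2,5) (2,1) (2,0) (3,2) (1,2) (0,2) (3,3) (4,4) (3,1) (4,0) (1,3) (0,4) (1,1) (0,0) [ray(0,1) blocked at (2,5); ray(1,0) blocked at (3,2); ray(1,1) blocked at (4,4)]
  BB@(3,2): attacks (4,3) (5,4) (4,1) (2,3) (1,4) (0,5) (2,1) (1,0) [ray(1,-1) blocked at (4,1)]
  BK@(4,4): attacks (4,5) (4,3) (5,4) (3,4) (5,5) (5,3) (3,5) (3,3)
Union (27 distinct): (0,0) (0,2) (0,4) (0,5) (1,0) (1,1) (1,2) (1,3) (1,4) (2,0) (2,1) (2,3) (2,4) (2,5) (3,1) (3,2) (3,3) (3,4) (3,5) (4,0) (4,1) (4,3) (4,4) (4,5) (5,3) (5,4) (5,5)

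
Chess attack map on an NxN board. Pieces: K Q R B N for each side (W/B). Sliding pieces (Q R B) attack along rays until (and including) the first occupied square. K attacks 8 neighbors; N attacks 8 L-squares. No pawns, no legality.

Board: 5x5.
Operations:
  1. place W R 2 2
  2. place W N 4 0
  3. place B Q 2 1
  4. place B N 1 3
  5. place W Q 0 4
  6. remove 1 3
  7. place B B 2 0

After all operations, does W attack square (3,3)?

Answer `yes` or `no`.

Answer: no

Derivation:
Op 1: place WR@(2,2)
Op 2: place WN@(4,0)
Op 3: place BQ@(2,1)
Op 4: place BN@(1,3)
Op 5: place WQ@(0,4)
Op 6: remove (1,3)
Op 7: place BB@(2,0)
Per-piece attacks for W:
  WQ@(0,4): attacks (0,3) (0,2) (0,1) (0,0) (1,4) (2,4) (3,4) (4,4) (1,3) (2,2) [ray(1,-1) blocked at (2,2)]
  WR@(2,2): attacks (2,3) (2,4) (2,1) (3,2) (4,2) (1,2) (0,2) [ray(0,-1) blocked at (2,1)]
  WN@(4,0): attacks (3,2) (2,1)
W attacks (3,3): no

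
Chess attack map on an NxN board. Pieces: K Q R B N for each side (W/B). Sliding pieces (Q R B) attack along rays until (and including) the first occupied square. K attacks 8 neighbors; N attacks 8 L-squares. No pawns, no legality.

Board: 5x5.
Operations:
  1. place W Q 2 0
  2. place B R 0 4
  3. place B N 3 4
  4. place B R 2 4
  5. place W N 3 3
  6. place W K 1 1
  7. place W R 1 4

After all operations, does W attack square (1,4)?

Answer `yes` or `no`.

Op 1: place WQ@(2,0)
Op 2: place BR@(0,4)
Op 3: place BN@(3,4)
Op 4: place BR@(2,4)
Op 5: place WN@(3,3)
Op 6: place WK@(1,1)
Op 7: place WR@(1,4)
Per-piece attacks for W:
  WK@(1,1): attacks (1,2) (1,0) (2,1) (0,1) (2,2) (2,0) (0,2) (0,0)
  WR@(1,4): attacks (1,3) (1,2) (1,1) (2,4) (0,4) [ray(0,-1) blocked at (1,1); ray(1,0) blocked at (2,4); ray(-1,0) blocked at (0,4)]
  WQ@(2,0): attacks (2,1) (2,2) (2,3) (2,4) (3,0) (4,0) (1,0) (0,0) (3,1) (4,2) (1,1) [ray(0,1) blocked at (2,4); ray(-1,1) blocked at (1,1)]
  WN@(3,3): attacks (1,4) (4,1) (2,1) (1,2)
W attacks (1,4): yes

Answer: yes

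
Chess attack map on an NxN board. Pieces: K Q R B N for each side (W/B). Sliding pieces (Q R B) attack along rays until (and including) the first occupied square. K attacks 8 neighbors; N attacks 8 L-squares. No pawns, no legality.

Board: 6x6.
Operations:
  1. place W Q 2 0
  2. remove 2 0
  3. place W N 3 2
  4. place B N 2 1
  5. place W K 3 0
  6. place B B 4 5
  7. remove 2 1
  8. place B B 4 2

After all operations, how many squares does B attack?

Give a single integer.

Answer: 12

Derivation:
Op 1: place WQ@(2,0)
Op 2: remove (2,0)
Op 3: place WN@(3,2)
Op 4: place BN@(2,1)
Op 5: place WK@(3,0)
Op 6: place BB@(4,5)
Op 7: remove (2,1)
Op 8: place BB@(4,2)
Per-piece attacks for B:
  BB@(4,2): attacks (5,3) (5,1) (3,3) (2,4) (1,5) (3,1) (2,0)
  BB@(4,5): attacks (5,4) (3,4) (2,3) (1,2) (0,1)
Union (12 distinct): (0,1) (1,2) (1,5) (2,0) (2,3) (2,4) (3,1) (3,3) (3,4) (5,1) (5,3) (5,4)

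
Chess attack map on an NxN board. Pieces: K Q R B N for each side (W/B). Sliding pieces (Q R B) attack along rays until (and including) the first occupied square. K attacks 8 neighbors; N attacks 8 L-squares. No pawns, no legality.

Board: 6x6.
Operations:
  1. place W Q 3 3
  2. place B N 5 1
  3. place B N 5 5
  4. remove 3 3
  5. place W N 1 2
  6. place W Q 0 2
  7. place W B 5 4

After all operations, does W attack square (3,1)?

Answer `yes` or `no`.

Answer: yes

Derivation:
Op 1: place WQ@(3,3)
Op 2: place BN@(5,1)
Op 3: place BN@(5,5)
Op 4: remove (3,3)
Op 5: place WN@(1,2)
Op 6: place WQ@(0,2)
Op 7: place WB@(5,4)
Per-piece attacks for W:
  WQ@(0,2): attacks (0,3) (0,4) (0,5) (0,1) (0,0) (1,2) (1,3) (2,4) (3,5) (1,1) (2,0) [ray(1,0) blocked at (1,2)]
  WN@(1,2): attacks (2,4) (3,3) (0,4) (2,0) (3,1) (0,0)
  WB@(5,4): attacks (4,5) (4,3) (3,2) (2,1) (1,0)
W attacks (3,1): yes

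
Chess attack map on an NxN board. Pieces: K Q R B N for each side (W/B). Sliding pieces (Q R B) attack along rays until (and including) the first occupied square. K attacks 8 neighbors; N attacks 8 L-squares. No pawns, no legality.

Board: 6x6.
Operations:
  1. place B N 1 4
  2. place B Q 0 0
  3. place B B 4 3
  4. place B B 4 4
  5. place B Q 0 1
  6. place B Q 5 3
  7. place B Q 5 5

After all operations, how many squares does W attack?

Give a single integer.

Answer: 0

Derivation:
Op 1: place BN@(1,4)
Op 2: place BQ@(0,0)
Op 3: place BB@(4,3)
Op 4: place BB@(4,4)
Op 5: place BQ@(0,1)
Op 6: place BQ@(5,3)
Op 7: place BQ@(5,5)
Per-piece attacks for W:
Union (0 distinct): (none)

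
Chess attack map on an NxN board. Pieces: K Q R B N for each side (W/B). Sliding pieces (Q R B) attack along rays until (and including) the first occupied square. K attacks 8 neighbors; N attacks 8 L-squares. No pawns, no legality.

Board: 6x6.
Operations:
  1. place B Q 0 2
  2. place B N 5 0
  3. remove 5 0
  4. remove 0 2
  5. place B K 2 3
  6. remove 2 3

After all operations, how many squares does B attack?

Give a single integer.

Answer: 0

Derivation:
Op 1: place BQ@(0,2)
Op 2: place BN@(5,0)
Op 3: remove (5,0)
Op 4: remove (0,2)
Op 5: place BK@(2,3)
Op 6: remove (2,3)
Per-piece attacks for B:
Union (0 distinct): (none)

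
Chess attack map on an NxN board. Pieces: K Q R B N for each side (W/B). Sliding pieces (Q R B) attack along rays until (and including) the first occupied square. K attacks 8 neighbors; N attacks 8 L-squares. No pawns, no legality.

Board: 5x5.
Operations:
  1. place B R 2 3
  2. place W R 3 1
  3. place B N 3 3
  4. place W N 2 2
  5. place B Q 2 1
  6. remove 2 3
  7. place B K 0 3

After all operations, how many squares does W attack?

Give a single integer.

Op 1: place BR@(2,3)
Op 2: place WR@(3,1)
Op 3: place BN@(3,3)
Op 4: place WN@(2,2)
Op 5: place BQ@(2,1)
Op 6: remove (2,3)
Op 7: place BK@(0,3)
Per-piece attacks for W:
  WN@(2,2): attacks (3,4) (4,3) (1,4) (0,3) (3,0) (4,1) (1,0) (0,1)
  WR@(3,1): attacks (3,2) (3,3) (3,0) (4,1) (2,1) [ray(0,1) blocked at (3,3); ray(-1,0) blocked at (2,1)]
Union (11 distinct): (0,1) (0,3) (1,0) (1,4) (2,1) (3,0) (3,2) (3,3) (3,4) (4,1) (4,3)

Answer: 11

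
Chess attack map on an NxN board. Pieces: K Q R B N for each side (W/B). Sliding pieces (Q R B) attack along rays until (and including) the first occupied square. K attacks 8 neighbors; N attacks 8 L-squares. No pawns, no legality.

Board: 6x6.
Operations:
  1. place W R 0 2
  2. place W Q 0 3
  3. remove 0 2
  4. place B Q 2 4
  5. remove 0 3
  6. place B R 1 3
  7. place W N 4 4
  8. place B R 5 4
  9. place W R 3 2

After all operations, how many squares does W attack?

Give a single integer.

Answer: 13

Derivation:
Op 1: place WR@(0,2)
Op 2: place WQ@(0,3)
Op 3: remove (0,2)
Op 4: place BQ@(2,4)
Op 5: remove (0,3)
Op 6: place BR@(1,3)
Op 7: place WN@(4,4)
Op 8: place BR@(5,4)
Op 9: place WR@(3,2)
Per-piece attacks for W:
  WR@(3,2): attacks (3,3) (3,4) (3,5) (3,1) (3,0) (4,2) (5,2) (2,2) (1,2) (0,2)
  WN@(4,4): attacks (2,5) (5,2) (3,2) (2,3)
Union (13 distinct): (0,2) (1,2) (2,2) (2,3) (2,5) (3,0) (3,1) (3,2) (3,3) (3,4) (3,5) (4,2) (5,2)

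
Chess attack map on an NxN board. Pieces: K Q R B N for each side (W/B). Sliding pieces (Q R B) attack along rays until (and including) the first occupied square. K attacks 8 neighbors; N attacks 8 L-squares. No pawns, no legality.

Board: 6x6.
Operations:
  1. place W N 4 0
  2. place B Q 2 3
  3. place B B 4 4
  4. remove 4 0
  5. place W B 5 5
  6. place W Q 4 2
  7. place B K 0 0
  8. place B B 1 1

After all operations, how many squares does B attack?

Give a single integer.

Answer: 26

Derivation:
Op 1: place WN@(4,0)
Op 2: place BQ@(2,3)
Op 3: place BB@(4,4)
Op 4: remove (4,0)
Op 5: place WB@(5,5)
Op 6: place WQ@(4,2)
Op 7: place BK@(0,0)
Op 8: place BB@(1,1)
Per-piece attacks for B:
  BK@(0,0): attacks (0,1) (1,0) (1,1)
  BB@(1,1): attacks (2,2) (3,3) (4,4) (2,0) (0,2) (0,0) [ray(1,1) blocked at (4,4); ray(-1,-1) blocked at (0,0)]
  BQ@(2,3): attacks (2,4) (2,5) (2,2) (2,1) (2,0) (3,3) (4,3) (5,3) (1,3) (0,3) (3,4) (4,5) (3,2) (4,1) (5,0) (1,4) (0,5) (1,2) (0,1)
  BB@(4,4): attacks (5,5) (5,3) (3,5) (3,3) (2,2) (1,1) [ray(1,1) blocked at (5,5); ray(-1,-1) blocked at (1,1)]
Union (26 distinct): (0,0) (0,1) (0,2) (0,3) (0,5) (1,0) (1,1) (1,2) (1,3) (1,4) (2,0) (2,1) (2,2) (2,4) (2,5) (3,2) (3,3) (3,4) (3,5) (4,1) (4,3) (4,4) (4,5) (5,0) (5,3) (5,5)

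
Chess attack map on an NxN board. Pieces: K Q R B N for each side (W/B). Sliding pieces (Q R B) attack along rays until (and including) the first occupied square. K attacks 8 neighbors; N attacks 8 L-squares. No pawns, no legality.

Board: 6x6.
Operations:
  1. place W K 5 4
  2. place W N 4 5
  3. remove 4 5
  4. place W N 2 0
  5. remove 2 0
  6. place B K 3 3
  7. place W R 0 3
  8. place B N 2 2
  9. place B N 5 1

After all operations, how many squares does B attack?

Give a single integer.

Answer: 14

Derivation:
Op 1: place WK@(5,4)
Op 2: place WN@(4,5)
Op 3: remove (4,5)
Op 4: place WN@(2,0)
Op 5: remove (2,0)
Op 6: place BK@(3,3)
Op 7: place WR@(0,3)
Op 8: place BN@(2,2)
Op 9: place BN@(5,1)
Per-piece attacks for B:
  BN@(2,2): attacks (3,4) (4,3) (1,4) (0,3) (3,0) (4,1) (1,0) (0,1)
  BK@(3,3): attacks (3,4) (3,2) (4,3) (2,3) (4,4) (4,2) (2,4) (2,2)
  BN@(5,1): attacks (4,3) (3,2) (3,0)
Union (14 distinct): (0,1) (0,3) (1,0) (1,4) (2,2) (2,3) (2,4) (3,0) (3,2) (3,4) (4,1) (4,2) (4,3) (4,4)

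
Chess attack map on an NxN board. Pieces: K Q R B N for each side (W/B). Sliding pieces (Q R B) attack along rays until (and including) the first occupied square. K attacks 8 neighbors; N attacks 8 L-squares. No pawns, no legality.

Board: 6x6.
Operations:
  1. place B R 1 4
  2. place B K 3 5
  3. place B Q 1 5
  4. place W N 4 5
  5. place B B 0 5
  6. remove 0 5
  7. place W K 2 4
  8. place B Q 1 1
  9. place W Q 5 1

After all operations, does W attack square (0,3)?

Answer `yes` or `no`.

Op 1: place BR@(1,4)
Op 2: place BK@(3,5)
Op 3: place BQ@(1,5)
Op 4: place WN@(4,5)
Op 5: place BB@(0,5)
Op 6: remove (0,5)
Op 7: place WK@(2,4)
Op 8: place BQ@(1,1)
Op 9: place WQ@(5,1)
Per-piece attacks for W:
  WK@(2,4): attacks (2,5) (2,3) (3,4) (1,4) (3,5) (3,3) (1,5) (1,3)
  WN@(4,5): attacks (5,3) (3,3) (2,4)
  WQ@(5,1): attacks (5,2) (5,3) (5,4) (5,5) (5,0) (4,1) (3,1) (2,1) (1,1) (4,2) (3,3) (2,4) (4,0) [ray(-1,0) blocked at (1,1); ray(-1,1) blocked at (2,4)]
W attacks (0,3): no

Answer: no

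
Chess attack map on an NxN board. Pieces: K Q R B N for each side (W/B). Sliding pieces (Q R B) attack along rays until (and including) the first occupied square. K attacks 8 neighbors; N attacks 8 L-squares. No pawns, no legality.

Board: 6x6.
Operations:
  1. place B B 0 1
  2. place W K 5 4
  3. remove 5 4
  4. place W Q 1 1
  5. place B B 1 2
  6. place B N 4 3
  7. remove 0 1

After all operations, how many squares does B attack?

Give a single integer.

Answer: 13

Derivation:
Op 1: place BB@(0,1)
Op 2: place WK@(5,4)
Op 3: remove (5,4)
Op 4: place WQ@(1,1)
Op 5: place BB@(1,2)
Op 6: place BN@(4,3)
Op 7: remove (0,1)
Per-piece attacks for B:
  BB@(1,2): attacks (2,3) (3,4) (4,5) (2,1) (3,0) (0,3) (0,1)
  BN@(4,3): attacks (5,5) (3,5) (2,4) (5,1) (3,1) (2,2)
Union (13 distinct): (0,1) (0,3) (2,1) (2,2) (2,3) (2,4) (3,0) (3,1) (3,4) (3,5) (4,5) (5,1) (5,5)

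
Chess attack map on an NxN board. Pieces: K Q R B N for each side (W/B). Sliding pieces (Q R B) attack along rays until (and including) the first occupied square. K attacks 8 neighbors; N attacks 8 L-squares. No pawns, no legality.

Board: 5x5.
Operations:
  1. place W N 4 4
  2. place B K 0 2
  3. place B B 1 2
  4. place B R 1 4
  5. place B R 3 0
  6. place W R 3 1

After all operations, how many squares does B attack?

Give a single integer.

Op 1: place WN@(4,4)
Op 2: place BK@(0,2)
Op 3: place BB@(1,2)
Op 4: place BR@(1,4)
Op 5: place BR@(3,0)
Op 6: place WR@(3,1)
Per-piece attacks for B:
  BK@(0,2): attacks (0,3) (0,1) (1,2) (1,3) (1,1)
  BB@(1,2): attacks (2,3) (3,4) (2,1) (3,0) (0,3) (0,1) [ray(1,-1) blocked at (3,0)]
  BR@(1,4): attacks (1,3) (1,2) (2,4) (3,4) (4,4) (0,4) [ray(0,-1) blocked at (1,2); ray(1,0) blocked at (4,4)]
  BR@(3,0): attacks (3,1) (4,0) (2,0) (1,0) (0,0) [ray(0,1) blocked at (3,1)]
Union (17 distinct): (0,0) (0,1) (0,3) (0,4) (1,0) (1,1) (1,2) (1,3) (2,0) (2,1) (2,3) (2,4) (3,0) (3,1) (3,4) (4,0) (4,4)

Answer: 17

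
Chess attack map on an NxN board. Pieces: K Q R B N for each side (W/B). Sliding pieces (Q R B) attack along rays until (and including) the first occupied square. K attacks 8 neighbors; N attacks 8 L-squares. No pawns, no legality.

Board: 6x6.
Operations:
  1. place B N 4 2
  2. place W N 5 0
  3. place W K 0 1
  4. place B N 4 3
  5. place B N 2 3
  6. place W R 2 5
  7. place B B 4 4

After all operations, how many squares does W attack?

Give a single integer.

Op 1: place BN@(4,2)
Op 2: place WN@(5,0)
Op 3: place WK@(0,1)
Op 4: place BN@(4,3)
Op 5: place BN@(2,3)
Op 6: place WR@(2,5)
Op 7: place BB@(4,4)
Per-piece attacks for W:
  WK@(0,1): attacks (0,2) (0,0) (1,1) (1,2) (1,0)
  WR@(2,5): attacks (2,4) (2,3) (3,5) (4,5) (5,5) (1,5) (0,5) [ray(0,-1) blocked at (2,3)]
  WN@(5,0): attacks (4,2) (3,1)
Union (14 distinct): (0,0) (0,2) (0,5) (1,0) (1,1) (1,2) (1,5) (2,3) (2,4) (3,1) (3,5) (4,2) (4,5) (5,5)

Answer: 14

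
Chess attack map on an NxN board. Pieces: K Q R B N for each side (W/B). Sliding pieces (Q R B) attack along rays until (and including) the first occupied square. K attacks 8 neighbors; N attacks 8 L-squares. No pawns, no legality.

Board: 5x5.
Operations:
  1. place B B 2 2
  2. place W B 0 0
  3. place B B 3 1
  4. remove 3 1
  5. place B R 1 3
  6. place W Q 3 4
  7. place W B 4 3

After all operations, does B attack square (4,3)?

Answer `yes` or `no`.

Op 1: place BB@(2,2)
Op 2: place WB@(0,0)
Op 3: place BB@(3,1)
Op 4: remove (3,1)
Op 5: place BR@(1,3)
Op 6: place WQ@(3,4)
Op 7: place WB@(4,3)
Per-piece attacks for B:
  BR@(1,3): attacks (1,4) (1,2) (1,1) (1,0) (2,3) (3,3) (4,3) (0,3) [ray(1,0) blocked at (4,3)]
  BB@(2,2): attacks (3,3) (4,4) (3,1) (4,0) (1,3) (1,1) (0,0) [ray(-1,1) blocked at (1,3); ray(-1,-1) blocked at (0,0)]
B attacks (4,3): yes

Answer: yes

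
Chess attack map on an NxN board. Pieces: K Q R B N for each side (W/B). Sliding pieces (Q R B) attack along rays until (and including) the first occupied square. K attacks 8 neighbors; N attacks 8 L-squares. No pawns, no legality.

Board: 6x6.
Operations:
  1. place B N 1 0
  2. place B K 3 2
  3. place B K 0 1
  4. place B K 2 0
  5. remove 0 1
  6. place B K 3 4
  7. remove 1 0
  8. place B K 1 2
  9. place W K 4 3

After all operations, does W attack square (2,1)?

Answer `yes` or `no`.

Answer: no

Derivation:
Op 1: place BN@(1,0)
Op 2: place BK@(3,2)
Op 3: place BK@(0,1)
Op 4: place BK@(2,0)
Op 5: remove (0,1)
Op 6: place BK@(3,4)
Op 7: remove (1,0)
Op 8: place BK@(1,2)
Op 9: place WK@(4,3)
Per-piece attacks for W:
  WK@(4,3): attacks (4,4) (4,2) (5,3) (3,3) (5,4) (5,2) (3,4) (3,2)
W attacks (2,1): no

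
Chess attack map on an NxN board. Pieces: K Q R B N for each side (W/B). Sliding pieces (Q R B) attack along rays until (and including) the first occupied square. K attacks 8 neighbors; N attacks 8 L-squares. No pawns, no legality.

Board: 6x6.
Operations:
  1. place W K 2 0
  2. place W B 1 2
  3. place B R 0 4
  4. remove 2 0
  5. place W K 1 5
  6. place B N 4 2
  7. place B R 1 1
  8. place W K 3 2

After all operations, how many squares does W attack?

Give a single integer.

Answer: 18

Derivation:
Op 1: place WK@(2,0)
Op 2: place WB@(1,2)
Op 3: place BR@(0,4)
Op 4: remove (2,0)
Op 5: place WK@(1,5)
Op 6: place BN@(4,2)
Op 7: place BR@(1,1)
Op 8: place WK@(3,2)
Per-piece attacks for W:
  WB@(1,2): attacks (2,3) (3,4) (4,5) (2,1) (3,0) (0,3) (0,1)
  WK@(1,5): attacks (1,4) (2,5) (0,5) (2,4) (0,4)
  WK@(3,2): attacks (3,3) (3,1) (4,2) (2,2) (4,3) (4,1) (2,3) (2,1)
Union (18 distinct): (0,1) (0,3) (0,4) (0,5) (1,4) (2,1) (2,2) (2,3) (2,4) (2,5) (3,0) (3,1) (3,3) (3,4) (4,1) (4,2) (4,3) (4,5)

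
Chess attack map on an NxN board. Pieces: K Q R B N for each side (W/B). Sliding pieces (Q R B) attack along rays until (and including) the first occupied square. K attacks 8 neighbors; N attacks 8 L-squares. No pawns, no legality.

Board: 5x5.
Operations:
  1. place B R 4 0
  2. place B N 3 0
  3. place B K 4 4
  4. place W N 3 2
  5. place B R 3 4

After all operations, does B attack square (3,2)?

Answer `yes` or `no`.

Answer: yes

Derivation:
Op 1: place BR@(4,0)
Op 2: place BN@(3,0)
Op 3: place BK@(4,4)
Op 4: place WN@(3,2)
Op 5: place BR@(3,4)
Per-piece attacks for B:
  BN@(3,0): attacks (4,2) (2,2) (1,1)
  BR@(3,4): attacks (3,3) (3,2) (4,4) (2,4) (1,4) (0,4) [ray(0,-1) blocked at (3,2); ray(1,0) blocked at (4,4)]
  BR@(4,0): attacks (4,1) (4,2) (4,3) (4,4) (3,0) [ray(0,1) blocked at (4,4); ray(-1,0) blocked at (3,0)]
  BK@(4,4): attacks (4,3) (3,4) (3,3)
B attacks (3,2): yes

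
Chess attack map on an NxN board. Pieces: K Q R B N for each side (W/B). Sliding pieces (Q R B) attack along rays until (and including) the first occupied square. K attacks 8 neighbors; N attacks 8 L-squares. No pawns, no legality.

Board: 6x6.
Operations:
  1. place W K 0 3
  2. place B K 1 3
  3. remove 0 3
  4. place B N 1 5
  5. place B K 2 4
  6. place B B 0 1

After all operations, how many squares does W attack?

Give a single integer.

Answer: 0

Derivation:
Op 1: place WK@(0,3)
Op 2: place BK@(1,3)
Op 3: remove (0,3)
Op 4: place BN@(1,5)
Op 5: place BK@(2,4)
Op 6: place BB@(0,1)
Per-piece attacks for W:
Union (0 distinct): (none)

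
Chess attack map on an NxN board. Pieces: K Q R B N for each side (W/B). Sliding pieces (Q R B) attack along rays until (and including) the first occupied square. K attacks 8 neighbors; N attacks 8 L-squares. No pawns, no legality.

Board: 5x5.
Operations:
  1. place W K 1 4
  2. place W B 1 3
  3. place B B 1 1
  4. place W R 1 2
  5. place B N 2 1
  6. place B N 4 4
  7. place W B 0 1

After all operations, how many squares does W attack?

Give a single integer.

Answer: 14

Derivation:
Op 1: place WK@(1,4)
Op 2: place WB@(1,3)
Op 3: place BB@(1,1)
Op 4: place WR@(1,2)
Op 5: place BN@(2,1)
Op 6: place BN@(4,4)
Op 7: place WB@(0,1)
Per-piece attacks for W:
  WB@(0,1): attacks (1,2) (1,0) [ray(1,1) blocked at (1,2)]
  WR@(1,2): attacks (1,3) (1,1) (2,2) (3,2) (4,2) (0,2) [ray(0,1) blocked at (1,3); ray(0,-1) blocked at (1,1)]
  WB@(1,3): attacks (2,4) (2,2) (3,1) (4,0) (0,4) (0,2)
  WK@(1,4): attacks (1,3) (2,4) (0,4) (2,3) (0,3)
Union (14 distinct): (0,2) (0,3) (0,4) (1,0) (1,1) (1,2) (1,3) (2,2) (2,3) (2,4) (3,1) (3,2) (4,0) (4,2)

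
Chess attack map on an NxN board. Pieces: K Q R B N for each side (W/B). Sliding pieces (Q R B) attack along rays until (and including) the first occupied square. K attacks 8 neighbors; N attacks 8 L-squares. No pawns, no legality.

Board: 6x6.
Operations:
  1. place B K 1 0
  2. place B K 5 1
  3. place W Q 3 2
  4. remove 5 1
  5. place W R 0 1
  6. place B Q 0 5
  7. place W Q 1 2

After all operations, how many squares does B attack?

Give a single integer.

Op 1: place BK@(1,0)
Op 2: place BK@(5,1)
Op 3: place WQ@(3,2)
Op 4: remove (5,1)
Op 5: place WR@(0,1)
Op 6: place BQ@(0,5)
Op 7: place WQ@(1,2)
Per-piece attacks for B:
  BQ@(0,5): attacks (0,4) (0,3) (0,2) (0,1) (1,5) (2,5) (3,5) (4,5) (5,5) (1,4) (2,3) (3,2) [ray(0,-1) blocked at (0,1); ray(1,-1) blocked at (3,2)]
  BK@(1,0): attacks (1,1) (2,0) (0,0) (2,1) (0,1)
Union (16 distinct): (0,0) (0,1) (0,2) (0,3) (0,4) (1,1) (1,4) (1,5) (2,0) (2,1) (2,3) (2,5) (3,2) (3,5) (4,5) (5,5)

Answer: 16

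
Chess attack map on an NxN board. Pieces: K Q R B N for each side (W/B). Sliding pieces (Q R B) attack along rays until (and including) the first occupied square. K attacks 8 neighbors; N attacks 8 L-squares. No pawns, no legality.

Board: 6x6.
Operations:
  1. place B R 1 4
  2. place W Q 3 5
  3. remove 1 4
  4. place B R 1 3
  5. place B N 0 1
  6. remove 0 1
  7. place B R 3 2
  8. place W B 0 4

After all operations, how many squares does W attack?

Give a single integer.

Answer: 12

Derivation:
Op 1: place BR@(1,4)
Op 2: place WQ@(3,5)
Op 3: remove (1,4)
Op 4: place BR@(1,3)
Op 5: place BN@(0,1)
Op 6: remove (0,1)
Op 7: place BR@(3,2)
Op 8: place WB@(0,4)
Per-piece attacks for W:
  WB@(0,4): attacks (1,5) (1,3) [ray(1,-1) blocked at (1,3)]
  WQ@(3,5): attacks (3,4) (3,3) (3,2) (4,5) (5,5) (2,5) (1,5) (0,5) (4,4) (5,3) (2,4) (1,3) [ray(0,-1) blocked at (3,2); ray(-1,-1) blocked at (1,3)]
Union (12 distinct): (0,5) (1,3) (1,5) (2,4) (2,5) (3,2) (3,3) (3,4) (4,4) (4,5) (5,3) (5,5)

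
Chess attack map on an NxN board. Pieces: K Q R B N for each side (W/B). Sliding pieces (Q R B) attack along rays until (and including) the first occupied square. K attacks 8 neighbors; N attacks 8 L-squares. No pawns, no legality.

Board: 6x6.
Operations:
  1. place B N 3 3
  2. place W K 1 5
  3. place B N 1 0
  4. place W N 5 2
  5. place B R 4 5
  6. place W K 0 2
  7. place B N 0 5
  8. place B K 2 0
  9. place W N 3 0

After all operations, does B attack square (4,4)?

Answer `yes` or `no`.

Op 1: place BN@(3,3)
Op 2: place WK@(1,5)
Op 3: place BN@(1,0)
Op 4: place WN@(5,2)
Op 5: place BR@(4,5)
Op 6: place WK@(0,2)
Op 7: place BN@(0,5)
Op 8: place BK@(2,0)
Op 9: place WN@(3,0)
Per-piece attacks for B:
  BN@(0,5): attacks (1,3) (2,4)
  BN@(1,0): attacks (2,2) (3,1) (0,2)
  BK@(2,0): attacks (2,1) (3,0) (1,0) (3,1) (1,1)
  BN@(3,3): attacks (4,5) (5,4) (2,5) (1,4) (4,1) (5,2) (2,1) (1,2)
  BR@(4,5): attacks (4,4) (4,3) (4,2) (4,1) (4,0) (5,5) (3,5) (2,5) (1,5) [ray(-1,0) blocked at (1,5)]
B attacks (4,4): yes

Answer: yes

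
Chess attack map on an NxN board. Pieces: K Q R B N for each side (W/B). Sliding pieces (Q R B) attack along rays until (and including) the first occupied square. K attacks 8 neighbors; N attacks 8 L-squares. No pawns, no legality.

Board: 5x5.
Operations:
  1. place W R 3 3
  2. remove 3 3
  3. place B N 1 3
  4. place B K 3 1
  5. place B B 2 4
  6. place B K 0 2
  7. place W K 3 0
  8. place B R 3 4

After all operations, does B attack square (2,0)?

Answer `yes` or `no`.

Op 1: place WR@(3,3)
Op 2: remove (3,3)
Op 3: place BN@(1,3)
Op 4: place BK@(3,1)
Op 5: place BB@(2,4)
Op 6: place BK@(0,2)
Op 7: place WK@(3,0)
Op 8: place BR@(3,4)
Per-piece attacks for B:
  BK@(0,2): attacks (0,3) (0,1) (1,2) (1,3) (1,1)
  BN@(1,3): attacks (3,4) (2,1) (3,2) (0,1)
  BB@(2,4): attacks (3,3) (4,2) (1,3) [ray(-1,-1) blocked at (1,3)]
  BK@(3,1): attacks (3,2) (3,0) (4,1) (2,1) (4,2) (4,0) (2,2) (2,0)
  BR@(3,4): attacks (3,3) (3,2) (3,1) (4,4) (2,4) [ray(0,-1) blocked at (3,1); ray(-1,0) blocked at (2,4)]
B attacks (2,0): yes

Answer: yes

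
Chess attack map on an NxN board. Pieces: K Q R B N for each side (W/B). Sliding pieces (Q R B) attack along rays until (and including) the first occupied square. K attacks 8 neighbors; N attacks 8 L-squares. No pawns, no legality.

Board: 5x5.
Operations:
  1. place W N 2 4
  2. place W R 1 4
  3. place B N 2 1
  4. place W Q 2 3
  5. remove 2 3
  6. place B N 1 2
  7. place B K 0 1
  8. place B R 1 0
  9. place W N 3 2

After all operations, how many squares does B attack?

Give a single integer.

Op 1: place WN@(2,4)
Op 2: place WR@(1,4)
Op 3: place BN@(2,1)
Op 4: place WQ@(2,3)
Op 5: remove (2,3)
Op 6: place BN@(1,2)
Op 7: place BK@(0,1)
Op 8: place BR@(1,0)
Op 9: place WN@(3,2)
Per-piece attacks for B:
  BK@(0,1): attacks (0,2) (0,0) (1,1) (1,2) (1,0)
  BR@(1,0): attacks (1,1) (1,2) (2,0) (3,0) (4,0) (0,0) [ray(0,1) blocked at (1,2)]
  BN@(1,2): attacks (2,4) (3,3) (0,4) (2,0) (3,1) (0,0)
  BN@(2,1): attacks (3,3) (4,2) (1,3) (0,2) (4,0) (0,0)
Union (14 distinct): (0,0) (0,2) (0,4) (1,0) (1,1) (1,2) (1,3) (2,0) (2,4) (3,0) (3,1) (3,3) (4,0) (4,2)

Answer: 14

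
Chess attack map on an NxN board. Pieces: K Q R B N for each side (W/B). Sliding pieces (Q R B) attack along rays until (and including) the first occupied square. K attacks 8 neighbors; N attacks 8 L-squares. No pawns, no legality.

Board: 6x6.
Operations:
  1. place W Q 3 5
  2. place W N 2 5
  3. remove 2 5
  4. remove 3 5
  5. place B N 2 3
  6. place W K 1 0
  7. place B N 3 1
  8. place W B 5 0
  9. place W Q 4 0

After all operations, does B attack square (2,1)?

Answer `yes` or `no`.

Answer: no

Derivation:
Op 1: place WQ@(3,5)
Op 2: place WN@(2,5)
Op 3: remove (2,5)
Op 4: remove (3,5)
Op 5: place BN@(2,3)
Op 6: place WK@(1,0)
Op 7: place BN@(3,1)
Op 8: place WB@(5,0)
Op 9: place WQ@(4,0)
Per-piece attacks for B:
  BN@(2,3): attacks (3,5) (4,4) (1,5) (0,4) (3,1) (4,2) (1,1) (0,2)
  BN@(3,1): attacks (4,3) (5,2) (2,3) (1,2) (5,0) (1,0)
B attacks (2,1): no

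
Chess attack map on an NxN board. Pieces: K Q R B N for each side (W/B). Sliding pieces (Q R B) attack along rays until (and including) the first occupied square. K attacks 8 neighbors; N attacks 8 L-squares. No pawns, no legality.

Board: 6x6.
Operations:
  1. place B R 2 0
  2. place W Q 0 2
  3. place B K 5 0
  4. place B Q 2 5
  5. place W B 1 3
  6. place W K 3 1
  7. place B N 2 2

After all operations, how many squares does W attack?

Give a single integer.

Op 1: place BR@(2,0)
Op 2: place WQ@(0,2)
Op 3: place BK@(5,0)
Op 4: place BQ@(2,5)
Op 5: place WB@(1,3)
Op 6: place WK@(3,1)
Op 7: place BN@(2,2)
Per-piece attacks for W:
  WQ@(0,2): attacks (0,3) (0,4) (0,5) (0,1) (0,0) (1,2) (2,2) (1,3) (1,1) (2,0) [ray(1,0) blocked at (2,2); ray(1,1) blocked at (1,3); ray(1,-1) blocked at (2,0)]
  WB@(1,3): attacks (2,4) (3,5) (2,2) (0,4) (0,2) [ray(1,-1) blocked at (2,2); ray(-1,-1) blocked at (0,2)]
  WK@(3,1): attacks (3,2) (3,0) (4,1) (2,1) (4,2) (4,0) (2,2) (2,0)
Union (19 distinct): (0,0) (0,1) (0,2) (0,3) (0,4) (0,5) (1,1) (1,2) (1,3) (2,0) (2,1) (2,2) (2,4) (3,0) (3,2) (3,5) (4,0) (4,1) (4,2)

Answer: 19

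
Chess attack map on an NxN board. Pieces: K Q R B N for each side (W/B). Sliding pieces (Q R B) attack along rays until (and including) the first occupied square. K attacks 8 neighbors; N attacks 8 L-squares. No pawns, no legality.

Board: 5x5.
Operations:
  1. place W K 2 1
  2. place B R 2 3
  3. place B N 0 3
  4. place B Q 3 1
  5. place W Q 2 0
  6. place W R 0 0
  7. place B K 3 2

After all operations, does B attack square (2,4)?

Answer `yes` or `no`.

Answer: yes

Derivation:
Op 1: place WK@(2,1)
Op 2: place BR@(2,3)
Op 3: place BN@(0,3)
Op 4: place BQ@(3,1)
Op 5: place WQ@(2,0)
Op 6: place WR@(0,0)
Op 7: place BK@(3,2)
Per-piece attacks for B:
  BN@(0,3): attacks (2,4) (1,1) (2,2)
  BR@(2,3): attacks (2,4) (2,2) (2,1) (3,3) (4,3) (1,3) (0,3) [ray(0,-1) blocked at (2,1); ray(-1,0) blocked at (0,3)]
  BQ@(3,1): attacks (3,2) (3,0) (4,1) (2,1) (4,2) (4,0) (2,2) (1,3) (0,4) (2,0) [ray(0,1) blocked at (3,2); ray(-1,0) blocked at (2,1); ray(-1,-1) blocked at (2,0)]
  BK@(3,2): attacks (3,3) (3,1) (4,2) (2,2) (4,3) (4,1) (2,3) (2,1)
B attacks (2,4): yes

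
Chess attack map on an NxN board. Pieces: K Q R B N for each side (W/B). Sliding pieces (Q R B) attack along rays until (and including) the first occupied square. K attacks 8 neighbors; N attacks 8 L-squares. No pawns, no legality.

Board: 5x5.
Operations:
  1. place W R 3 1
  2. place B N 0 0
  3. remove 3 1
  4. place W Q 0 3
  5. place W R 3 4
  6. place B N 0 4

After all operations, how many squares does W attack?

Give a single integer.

Answer: 16

Derivation:
Op 1: place WR@(3,1)
Op 2: place BN@(0,0)
Op 3: remove (3,1)
Op 4: place WQ@(0,3)
Op 5: place WR@(3,4)
Op 6: place BN@(0,4)
Per-piece attacks for W:
  WQ@(0,3): attacks (0,4) (0,2) (0,1) (0,0) (1,3) (2,3) (3,3) (4,3) (1,4) (1,2) (2,1) (3,0) [ray(0,1) blocked at (0,4); ray(0,-1) blocked at (0,0)]
  WR@(3,4): attacks (3,3) (3,2) (3,1) (3,0) (4,4) (2,4) (1,4) (0,4) [ray(-1,0) blocked at (0,4)]
Union (16 distinct): (0,0) (0,1) (0,2) (0,4) (1,2) (1,3) (1,4) (2,1) (2,3) (2,4) (3,0) (3,1) (3,2) (3,3) (4,3) (4,4)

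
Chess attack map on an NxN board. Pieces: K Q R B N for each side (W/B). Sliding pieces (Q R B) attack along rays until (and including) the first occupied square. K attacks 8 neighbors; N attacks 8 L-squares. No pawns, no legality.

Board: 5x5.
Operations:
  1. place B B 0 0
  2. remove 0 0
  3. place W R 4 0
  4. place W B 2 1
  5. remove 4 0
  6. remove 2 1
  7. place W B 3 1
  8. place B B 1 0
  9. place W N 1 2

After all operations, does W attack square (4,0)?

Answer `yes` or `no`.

Answer: yes

Derivation:
Op 1: place BB@(0,0)
Op 2: remove (0,0)
Op 3: place WR@(4,0)
Op 4: place WB@(2,1)
Op 5: remove (4,0)
Op 6: remove (2,1)
Op 7: place WB@(3,1)
Op 8: place BB@(1,0)
Op 9: place WN@(1,2)
Per-piece attacks for W:
  WN@(1,2): attacks (2,4) (3,3) (0,4) (2,0) (3,1) (0,0)
  WB@(3,1): attacks (4,2) (4,0) (2,2) (1,3) (0,4) (2,0)
W attacks (4,0): yes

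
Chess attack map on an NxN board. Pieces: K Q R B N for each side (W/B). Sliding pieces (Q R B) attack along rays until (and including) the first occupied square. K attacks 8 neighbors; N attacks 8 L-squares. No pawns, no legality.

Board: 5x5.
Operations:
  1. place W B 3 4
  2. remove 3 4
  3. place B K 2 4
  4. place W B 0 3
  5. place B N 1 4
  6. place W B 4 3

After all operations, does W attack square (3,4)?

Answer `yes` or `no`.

Op 1: place WB@(3,4)
Op 2: remove (3,4)
Op 3: place BK@(2,4)
Op 4: place WB@(0,3)
Op 5: place BN@(1,4)
Op 6: place WB@(4,3)
Per-piece attacks for W:
  WB@(0,3): attacks (1,4) (1,2) (2,1) (3,0) [ray(1,1) blocked at (1,4)]
  WB@(4,3): attacks (3,4) (3,2) (2,1) (1,0)
W attacks (3,4): yes

Answer: yes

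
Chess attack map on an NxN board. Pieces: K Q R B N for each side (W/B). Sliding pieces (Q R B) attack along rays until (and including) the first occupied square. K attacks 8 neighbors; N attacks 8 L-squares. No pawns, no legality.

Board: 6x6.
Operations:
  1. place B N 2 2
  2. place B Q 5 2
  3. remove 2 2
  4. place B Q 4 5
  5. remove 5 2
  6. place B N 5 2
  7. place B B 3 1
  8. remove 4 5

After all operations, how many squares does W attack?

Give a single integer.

Answer: 0

Derivation:
Op 1: place BN@(2,2)
Op 2: place BQ@(5,2)
Op 3: remove (2,2)
Op 4: place BQ@(4,5)
Op 5: remove (5,2)
Op 6: place BN@(5,2)
Op 7: place BB@(3,1)
Op 8: remove (4,5)
Per-piece attacks for W:
Union (0 distinct): (none)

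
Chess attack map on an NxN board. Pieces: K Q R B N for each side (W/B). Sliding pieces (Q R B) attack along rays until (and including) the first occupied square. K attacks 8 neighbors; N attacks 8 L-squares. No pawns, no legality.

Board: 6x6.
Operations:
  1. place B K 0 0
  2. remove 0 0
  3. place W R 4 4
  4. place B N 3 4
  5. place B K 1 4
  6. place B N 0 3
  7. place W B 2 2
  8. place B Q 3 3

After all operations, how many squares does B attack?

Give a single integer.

Answer: 20

Derivation:
Op 1: place BK@(0,0)
Op 2: remove (0,0)
Op 3: place WR@(4,4)
Op 4: place BN@(3,4)
Op 5: place BK@(1,4)
Op 6: place BN@(0,3)
Op 7: place WB@(2,2)
Op 8: place BQ@(3,3)
Per-piece attacks for B:
  BN@(0,3): attacks (1,5) (2,4) (1,1) (2,2)
  BK@(1,4): attacks (1,5) (1,3) (2,4) (0,4) (2,5) (2,3) (0,5) (0,3)
  BQ@(3,3): attacks (3,4) (3,2) (3,1) (3,0) (4,3) (5,3) (2,3) (1,3) (0,3) (4,4) (4,2) (5,1) (2,4) (1,5) (2,2) [ray(0,1) blocked at (3,4); ray(-1,0) blocked at (0,3); ray(1,1) blocked at (4,4); ray(-1,-1) blocked at (2,2)]
  BN@(3,4): attacks (5,5) (1,5) (4,2) (5,3) (2,2) (1,3)
Union (20 distinct): (0,3) (0,4) (0,5) (1,1) (1,3) (1,5) (2,2) (2,3) (2,4) (2,5) (3,0) (3,1) (3,2) (3,4) (4,2) (4,3) (4,4) (5,1) (5,3) (5,5)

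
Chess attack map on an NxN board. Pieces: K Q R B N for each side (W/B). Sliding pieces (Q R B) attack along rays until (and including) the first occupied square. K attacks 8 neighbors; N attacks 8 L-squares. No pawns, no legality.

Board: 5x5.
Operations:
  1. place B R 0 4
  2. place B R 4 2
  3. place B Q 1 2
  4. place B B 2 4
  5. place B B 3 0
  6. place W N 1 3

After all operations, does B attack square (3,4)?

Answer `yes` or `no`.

Answer: yes

Derivation:
Op 1: place BR@(0,4)
Op 2: place BR@(4,2)
Op 3: place BQ@(1,2)
Op 4: place BB@(2,4)
Op 5: place BB@(3,0)
Op 6: place WN@(1,3)
Per-piece attacks for B:
  BR@(0,4): attacks (0,3) (0,2) (0,1) (0,0) (1,4) (2,4) [ray(1,0) blocked at (2,4)]
  BQ@(1,2): attacks (1,3) (1,1) (1,0) (2,2) (3,2) (4,2) (0,2) (2,3) (3,4) (2,1) (3,0) (0,3) (0,1) [ray(0,1) blocked at (1,3); ray(1,0) blocked at (4,2); ray(1,-1) blocked at (3,0)]
  BB@(2,4): attacks (3,3) (4,2) (1,3) [ray(1,-1) blocked at (4,2); ray(-1,-1) blocked at (1,3)]
  BB@(3,0): attacks (4,1) (2,1) (1,2) [ray(-1,1) blocked at (1,2)]
  BR@(4,2): attacks (4,3) (4,4) (4,1) (4,0) (3,2) (2,2) (1,2) [ray(-1,0) blocked at (1,2)]
B attacks (3,4): yes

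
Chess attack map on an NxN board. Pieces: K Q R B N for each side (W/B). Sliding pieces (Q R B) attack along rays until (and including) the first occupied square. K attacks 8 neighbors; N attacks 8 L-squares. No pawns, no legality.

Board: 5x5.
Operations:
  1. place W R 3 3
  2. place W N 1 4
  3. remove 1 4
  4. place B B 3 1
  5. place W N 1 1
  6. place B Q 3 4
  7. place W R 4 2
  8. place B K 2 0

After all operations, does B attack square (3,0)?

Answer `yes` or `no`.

Answer: yes

Derivation:
Op 1: place WR@(3,3)
Op 2: place WN@(1,4)
Op 3: remove (1,4)
Op 4: place BB@(3,1)
Op 5: place WN@(1,1)
Op 6: place BQ@(3,4)
Op 7: place WR@(4,2)
Op 8: place BK@(2,0)
Per-piece attacks for B:
  BK@(2,0): attacks (2,1) (3,0) (1,0) (3,1) (1,1)
  BB@(3,1): attacks (4,2) (4,0) (2,2) (1,3) (0,4) (2,0) [ray(1,1) blocked at (4,2); ray(-1,-1) blocked at (2,0)]
  BQ@(3,4): attacks (3,3) (4,4) (2,4) (1,4) (0,4) (4,3) (2,3) (1,2) (0,1) [ray(0,-1) blocked at (3,3)]
B attacks (3,0): yes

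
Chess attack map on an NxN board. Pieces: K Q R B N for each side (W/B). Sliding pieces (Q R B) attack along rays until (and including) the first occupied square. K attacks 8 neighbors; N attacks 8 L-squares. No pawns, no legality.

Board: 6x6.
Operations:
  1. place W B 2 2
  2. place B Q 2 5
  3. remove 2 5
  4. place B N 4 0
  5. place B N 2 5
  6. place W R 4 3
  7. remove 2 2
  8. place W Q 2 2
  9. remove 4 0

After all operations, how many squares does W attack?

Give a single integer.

Op 1: place WB@(2,2)
Op 2: place BQ@(2,5)
Op 3: remove (2,5)
Op 4: place BN@(4,0)
Op 5: place BN@(2,5)
Op 6: place WR@(4,3)
Op 7: remove (2,2)
Op 8: place WQ@(2,2)
Op 9: remove (4,0)
Per-piece attacks for W:
  WQ@(2,2): attacks (2,3) (2,4) (2,5) (2,1) (2,0) (3,2) (4,2) (5,2) (1,2) (0,2) (3,3) (4,4) (5,5) (3,1) (4,0) (1,3) (0,4) (1,1) (0,0) [ray(0,1) blocked at (2,5)]
  WR@(4,3): attacks (4,4) (4,5) (4,2) (4,1) (4,0) (5,3) (3,3) (2,3) (1,3) (0,3)
Union (23 distinct): (0,0) (0,2) (0,3) (0,4) (1,1) (1,2) (1,3) (2,0) (2,1) (2,3) (2,4) (2,5) (3,1) (3,2) (3,3) (4,0) (4,1) (4,2) (4,4) (4,5) (5,2) (5,3) (5,5)

Answer: 23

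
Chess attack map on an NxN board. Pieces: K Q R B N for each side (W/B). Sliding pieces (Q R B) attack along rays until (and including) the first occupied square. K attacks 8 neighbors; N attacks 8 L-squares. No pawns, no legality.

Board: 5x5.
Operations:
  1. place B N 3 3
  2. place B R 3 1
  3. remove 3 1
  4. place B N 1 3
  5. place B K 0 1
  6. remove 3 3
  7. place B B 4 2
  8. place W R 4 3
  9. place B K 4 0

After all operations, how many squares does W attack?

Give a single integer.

Answer: 5

Derivation:
Op 1: place BN@(3,3)
Op 2: place BR@(3,1)
Op 3: remove (3,1)
Op 4: place BN@(1,3)
Op 5: place BK@(0,1)
Op 6: remove (3,3)
Op 7: place BB@(4,2)
Op 8: place WR@(4,3)
Op 9: place BK@(4,0)
Per-piece attacks for W:
  WR@(4,3): attacks (4,4) (4,2) (3,3) (2,3) (1,3) [ray(0,-1) blocked at (4,2); ray(-1,0) blocked at (1,3)]
Union (5 distinct): (1,3) (2,3) (3,3) (4,2) (4,4)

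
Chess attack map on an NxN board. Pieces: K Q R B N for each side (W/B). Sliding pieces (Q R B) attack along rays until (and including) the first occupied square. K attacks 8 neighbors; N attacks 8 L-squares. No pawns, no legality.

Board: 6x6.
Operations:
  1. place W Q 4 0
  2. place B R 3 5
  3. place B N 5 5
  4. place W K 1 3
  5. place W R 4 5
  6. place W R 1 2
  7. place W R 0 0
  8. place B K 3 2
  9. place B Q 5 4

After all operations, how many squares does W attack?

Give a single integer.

Answer: 28

Derivation:
Op 1: place WQ@(4,0)
Op 2: place BR@(3,5)
Op 3: place BN@(5,5)
Op 4: place WK@(1,3)
Op 5: place WR@(4,5)
Op 6: place WR@(1,2)
Op 7: place WR@(0,0)
Op 8: place BK@(3,2)
Op 9: place BQ@(5,4)
Per-piece attacks for W:
  WR@(0,0): attacks (0,1) (0,2) (0,3) (0,4) (0,5) (1,0) (2,0) (3,0) (4,0) [ray(1,0) blocked at (4,0)]
  WR@(1,2): attacks (1,3) (1,1) (1,0) (2,2) (3,2) (0,2) [ray(0,1) blocked at (1,3); ray(1,0) blocked at (3,2)]
  WK@(1,3): attacks (1,4) (1,2) (2,3) (0,3) (2,4) (2,2) (0,4) (0,2)
  WQ@(4,0): attacks (4,1) (4,2) (4,3) (4,4) (4,5) (5,0) (3,0) (2,0) (1,0) (0,0) (5,1) (3,1) (2,2) (1,3) [ray(0,1) blocked at (4,5); ray(-1,0) blocked at (0,0); ray(-1,1) blocked at (1,3)]
  WR@(4,5): attacks (4,4) (4,3) (4,2) (4,1) (4,0) (5,5) (3,5) [ray(0,-1) blocked at (4,0); ray(1,0) blocked at (5,5); ray(-1,0) blocked at (3,5)]
Union (28 distinct): (0,0) (0,1) (0,2) (0,3) (0,4) (0,5) (1,0) (1,1) (1,2) (1,3) (1,4) (2,0) (2,2) (2,3) (2,4) (3,0) (3,1) (3,2) (3,5) (4,0) (4,1) (4,2) (4,3) (4,4) (4,5) (5,0) (5,1) (5,5)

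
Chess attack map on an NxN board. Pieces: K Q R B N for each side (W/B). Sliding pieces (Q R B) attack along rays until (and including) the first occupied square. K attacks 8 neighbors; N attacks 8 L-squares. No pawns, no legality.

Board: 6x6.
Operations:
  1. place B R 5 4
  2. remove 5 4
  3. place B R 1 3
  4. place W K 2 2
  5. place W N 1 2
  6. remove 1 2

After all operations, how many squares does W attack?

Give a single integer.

Answer: 8

Derivation:
Op 1: place BR@(5,4)
Op 2: remove (5,4)
Op 3: place BR@(1,3)
Op 4: place WK@(2,2)
Op 5: place WN@(1,2)
Op 6: remove (1,2)
Per-piece attacks for W:
  WK@(2,2): attacks (2,3) (2,1) (3,2) (1,2) (3,3) (3,1) (1,3) (1,1)
Union (8 distinct): (1,1) (1,2) (1,3) (2,1) (2,3) (3,1) (3,2) (3,3)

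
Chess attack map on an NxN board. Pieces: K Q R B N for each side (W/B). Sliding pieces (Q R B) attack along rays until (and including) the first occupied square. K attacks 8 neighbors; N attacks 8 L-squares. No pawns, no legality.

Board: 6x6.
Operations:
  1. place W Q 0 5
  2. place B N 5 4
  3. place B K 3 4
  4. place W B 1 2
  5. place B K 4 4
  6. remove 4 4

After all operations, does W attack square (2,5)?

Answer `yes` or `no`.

Answer: yes

Derivation:
Op 1: place WQ@(0,5)
Op 2: place BN@(5,4)
Op 3: place BK@(3,4)
Op 4: place WB@(1,2)
Op 5: place BK@(4,4)
Op 6: remove (4,4)
Per-piece attacks for W:
  WQ@(0,5): attacks (0,4) (0,3) (0,2) (0,1) (0,0) (1,5) (2,5) (3,5) (4,5) (5,5) (1,4) (2,3) (3,2) (4,1) (5,0)
  WB@(1,2): attacks (2,3) (3,4) (2,1) (3,0) (0,3) (0,1) [ray(1,1) blocked at (3,4)]
W attacks (2,5): yes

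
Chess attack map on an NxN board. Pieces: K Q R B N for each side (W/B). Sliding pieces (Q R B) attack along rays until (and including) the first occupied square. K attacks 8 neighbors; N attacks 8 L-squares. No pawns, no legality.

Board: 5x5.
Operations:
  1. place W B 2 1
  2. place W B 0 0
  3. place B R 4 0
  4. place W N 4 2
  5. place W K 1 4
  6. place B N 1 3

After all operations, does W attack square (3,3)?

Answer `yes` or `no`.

Answer: yes

Derivation:
Op 1: place WB@(2,1)
Op 2: place WB@(0,0)
Op 3: place BR@(4,0)
Op 4: place WN@(4,2)
Op 5: place WK@(1,4)
Op 6: place BN@(1,3)
Per-piece attacks for W:
  WB@(0,0): attacks (1,1) (2,2) (3,3) (4,4)
  WK@(1,4): attacks (1,3) (2,4) (0,4) (2,3) (0,3)
  WB@(2,1): attacks (3,2) (4,3) (3,0) (1,2) (0,3) (1,0)
  WN@(4,2): attacks (3,4) (2,3) (3,0) (2,1)
W attacks (3,3): yes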